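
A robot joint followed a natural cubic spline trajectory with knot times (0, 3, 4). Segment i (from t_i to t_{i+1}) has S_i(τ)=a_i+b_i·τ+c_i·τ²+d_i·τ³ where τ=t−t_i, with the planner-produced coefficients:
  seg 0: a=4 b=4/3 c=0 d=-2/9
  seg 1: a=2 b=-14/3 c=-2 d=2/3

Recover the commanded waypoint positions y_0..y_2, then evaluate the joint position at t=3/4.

y_0 = S_0(0) = a_0 = 4
y_1 = S_1(0) = a_1 = 2
y_2 = S_1(1) = -4
t_q=3/4 is in segment 0 (τ=3/4); S_0(τ)=157/32

y_0=4 y_1=2 y_2=-4
S(3/4) = 157/32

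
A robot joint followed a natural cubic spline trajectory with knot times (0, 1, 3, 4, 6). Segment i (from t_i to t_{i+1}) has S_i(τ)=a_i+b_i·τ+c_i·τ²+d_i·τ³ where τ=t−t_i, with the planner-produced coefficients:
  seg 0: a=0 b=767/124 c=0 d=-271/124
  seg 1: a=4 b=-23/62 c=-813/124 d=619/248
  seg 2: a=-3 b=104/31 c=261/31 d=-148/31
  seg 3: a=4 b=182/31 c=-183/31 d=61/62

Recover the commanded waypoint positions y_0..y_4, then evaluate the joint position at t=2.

y_0=0 y_1=4 y_2=-3 y_3=4 y_4=0
S(2) = -107/248

y_0 = S_0(0) = a_0 = 0
y_1 = S_1(0) = a_1 = 4
y_2 = S_2(0) = a_2 = -3
y_3 = S_3(0) = a_3 = 4
y_4 = S_3(2) = 0
t_q=2 is in segment 1 (τ=1); S_1(τ)=-107/248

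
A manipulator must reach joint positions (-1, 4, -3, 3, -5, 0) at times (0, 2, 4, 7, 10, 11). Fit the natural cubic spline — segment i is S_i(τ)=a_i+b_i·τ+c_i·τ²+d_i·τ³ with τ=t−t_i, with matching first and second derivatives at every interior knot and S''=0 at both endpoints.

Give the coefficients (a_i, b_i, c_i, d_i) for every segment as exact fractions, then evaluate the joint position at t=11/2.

Δ: Δ0=5/2, Δ1=-7/2, Δ2=2, Δ3=-8/3, Δ4=5
row 1: diag=8, rhs=-36; c'=1/4, d'=-9/2
row 2: denom=10−2·1/4=19/2; d'=(33−2·-9/2)/(19/2)=84/19
row 3: denom=12−3·6/19=210/19; d'=(-28−3·84/19)/(210/19)=-56/15
row 4: denom=8−3·19/70=503/70; d'=(46−3·-56/15)/(503/70)=4004/503
back: M4=4004/503
back: M3=-56/15−19/70·4004/503=-8894/1509
back: M2=84/19−6/19·-8894/1509=3160/503
back: M1=-9/2−1/4·3160/503=-6107/1006
M: M0=0, M1=-6107/1006, M2=3160/503, M3=-8894/1509, M4=4004/503, M5=0
seg 0: a=-1, c=M0/2=0, d=(M1−M0)/(6·2)=-6107/12072, b=Δ0−h0·(2M0+M1)/6=6826/1509
seg 1: a=4, c=M1/2=-6107/2012, d=(M2−M1)/(6·2)=12427/12072, b=Δ1−h1·(2M1+M2)/6=-4669/3018
seg 2: a=-3, c=M2/2=1580/503, d=(M3−M2)/(6·3)=-9187/13581, b=Δ2−h2·(2M2+M3)/6=-2015/1509
seg 3: a=3, c=M3/2=-4447/1509, d=(M4−M3)/(6·3)=10453/13581, b=Δ3−h3·(2M3+M4)/6=-1136/1509
seg 4: a=-5, c=M4/2=2002/503, d=(M5−M4)/(6·1)=-2002/1509, b=Δ4−h4·(2M4+M5)/6=3541/1509
t_q=11/2 → seg 2, τ=3/2; S=-3+-2015/1509·τ+1580/503·τ²+-9187/13581·τ³=-879/4024

  seg 0: a=-1 b=6826/1509 c=0 d=-6107/12072
  seg 1: a=4 b=-4669/3018 c=-6107/2012 d=12427/12072
  seg 2: a=-3 b=-2015/1509 c=1580/503 d=-9187/13581
  seg 3: a=3 b=-1136/1509 c=-4447/1509 d=10453/13581
  seg 4: a=-5 b=3541/1509 c=2002/503 d=-2002/1509
S(11/2) = -879/4024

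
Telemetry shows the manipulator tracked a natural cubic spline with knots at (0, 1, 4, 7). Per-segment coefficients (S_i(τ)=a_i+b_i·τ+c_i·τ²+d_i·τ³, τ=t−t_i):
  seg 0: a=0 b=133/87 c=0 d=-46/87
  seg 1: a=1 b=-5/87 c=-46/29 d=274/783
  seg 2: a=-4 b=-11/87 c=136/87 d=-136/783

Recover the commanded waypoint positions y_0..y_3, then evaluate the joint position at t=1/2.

y_0 = S_0(0) = a_0 = 0
y_1 = S_1(0) = a_1 = 1
y_2 = S_2(0) = a_2 = -4
y_3 = S_2(3) = 5
t_q=1/2 is in segment 0 (τ=1/2); S_0(τ)=81/116

y_0=0 y_1=1 y_2=-4 y_3=5
S(1/2) = 81/116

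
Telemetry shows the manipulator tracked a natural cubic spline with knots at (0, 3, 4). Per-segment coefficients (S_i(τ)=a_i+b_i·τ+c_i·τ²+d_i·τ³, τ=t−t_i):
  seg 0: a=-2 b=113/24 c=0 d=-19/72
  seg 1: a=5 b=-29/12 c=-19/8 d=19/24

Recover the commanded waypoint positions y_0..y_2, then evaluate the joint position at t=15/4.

y_0 = S_0(0) = a_0 = -2
y_1 = S_1(0) = a_1 = 5
y_2 = S_1(1) = 1
t_q=15/4 is in segment 1 (τ=3/4); S_1(τ)=1119/512

y_0=-2 y_1=5 y_2=1
S(15/4) = 1119/512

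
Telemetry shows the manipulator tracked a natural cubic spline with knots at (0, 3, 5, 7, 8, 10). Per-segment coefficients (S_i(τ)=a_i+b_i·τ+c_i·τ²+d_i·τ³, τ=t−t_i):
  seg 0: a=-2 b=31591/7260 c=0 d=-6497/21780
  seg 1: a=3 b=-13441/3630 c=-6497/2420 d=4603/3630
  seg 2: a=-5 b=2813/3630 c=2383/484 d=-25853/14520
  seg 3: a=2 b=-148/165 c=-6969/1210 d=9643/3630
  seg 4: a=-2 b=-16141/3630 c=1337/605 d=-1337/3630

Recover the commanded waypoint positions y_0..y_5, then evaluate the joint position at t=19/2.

y_0 = S_0(0) = a_0 = -2
y_1 = S_1(0) = a_1 = 3
y_2 = S_2(0) = a_2 = -5
y_3 = S_3(0) = a_3 = 2
y_4 = S_4(0) = a_4 = -2
y_5 = S_4(2) = -5
t_q=19/2 is in segment 4 (τ=3/2); S_4(τ)=-9565/1936

y_0=-2 y_1=3 y_2=-5 y_3=2 y_4=-2 y_5=-5
S(19/2) = -9565/1936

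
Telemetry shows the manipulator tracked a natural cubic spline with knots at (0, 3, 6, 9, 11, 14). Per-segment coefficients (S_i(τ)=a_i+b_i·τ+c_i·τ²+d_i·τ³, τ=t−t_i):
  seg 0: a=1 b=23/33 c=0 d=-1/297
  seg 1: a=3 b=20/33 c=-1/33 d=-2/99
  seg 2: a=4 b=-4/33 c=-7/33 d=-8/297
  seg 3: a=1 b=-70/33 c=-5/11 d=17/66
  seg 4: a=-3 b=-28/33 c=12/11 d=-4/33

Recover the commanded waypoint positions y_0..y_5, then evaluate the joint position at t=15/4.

y_0=1 y_1=3 y_2=4 y_3=1 y_4=-3 y_5=1
S(15/4) = 1207/352

y_0 = S_0(0) = a_0 = 1
y_1 = S_1(0) = a_1 = 3
y_2 = S_2(0) = a_2 = 4
y_3 = S_3(0) = a_3 = 1
y_4 = S_4(0) = a_4 = -3
y_5 = S_4(3) = 1
t_q=15/4 is in segment 1 (τ=3/4); S_1(τ)=1207/352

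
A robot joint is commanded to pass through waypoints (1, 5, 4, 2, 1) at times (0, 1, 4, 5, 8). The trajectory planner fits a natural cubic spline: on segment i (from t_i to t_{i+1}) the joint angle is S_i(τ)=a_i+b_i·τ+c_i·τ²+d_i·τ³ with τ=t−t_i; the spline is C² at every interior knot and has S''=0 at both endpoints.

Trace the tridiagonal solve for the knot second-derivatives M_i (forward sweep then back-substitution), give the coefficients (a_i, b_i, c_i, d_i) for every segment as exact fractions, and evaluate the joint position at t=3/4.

Δ: Δ0=4, Δ1=-1/3, Δ2=-2, Δ3=-1/3
row 1: diag=8, rhs=-26; c'=3/8, d'=-13/4
row 2: denom=8−3·3/8=55/8; d'=(-10−3·-13/4)/(55/8)=-2/55
row 3: denom=8−1·8/55=432/55; d'=(10−1·-2/55)/(432/55)=23/18
back: M3=23/18
back: M2=-2/55−8/55·23/18=-2/9
back: M1=-13/4−3/8·-2/9=-19/6
M: M0=0, M1=-19/6, M2=-2/9, M3=23/18, M4=0
seg 0: a=1, c=M0/2=0, d=(M1−M0)/(6·1)=-19/36, b=Δ0−h0·(2M0+M1)/6=163/36
seg 1: a=5, c=M1/2=-19/12, d=(M2−M1)/(6·3)=53/324, b=Δ1−h1·(2M1+M2)/6=53/18
seg 2: a=4, c=M2/2=-1/9, d=(M3−M2)/(6·1)=1/4, b=Δ2−h2·(2M2+M3)/6=-77/36
seg 3: a=2, c=M3/2=23/36, d=(M4−M3)/(6·3)=-23/324, b=Δ3−h3·(2M3+M4)/6=-29/18
t_q=3/4 → seg 0, τ=3/4; S=1+163/36·τ+0·τ²+-19/36·τ³=3205/768

  seg 0: a=1 b=163/36 c=0 d=-19/36
  seg 1: a=5 b=53/18 c=-19/12 d=53/324
  seg 2: a=4 b=-77/36 c=-1/9 d=1/4
  seg 3: a=2 b=-29/18 c=23/36 d=-23/324
S(3/4) = 3205/768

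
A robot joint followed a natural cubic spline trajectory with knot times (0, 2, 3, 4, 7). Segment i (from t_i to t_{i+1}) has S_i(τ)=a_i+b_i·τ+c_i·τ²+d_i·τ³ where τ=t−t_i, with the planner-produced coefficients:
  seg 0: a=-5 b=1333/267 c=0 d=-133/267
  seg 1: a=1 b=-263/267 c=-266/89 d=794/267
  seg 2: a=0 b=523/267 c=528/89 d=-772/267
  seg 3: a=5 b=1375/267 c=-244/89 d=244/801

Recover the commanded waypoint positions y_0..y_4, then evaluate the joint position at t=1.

y_0 = S_0(0) = a_0 = -5
y_1 = S_1(0) = a_1 = 1
y_2 = S_2(0) = a_2 = 0
y_3 = S_3(0) = a_3 = 5
y_4 = S_3(3) = 4
t_q=1 is in segment 0 (τ=1); S_0(τ)=-45/89

y_0=-5 y_1=1 y_2=0 y_3=5 y_4=4
S(1) = -45/89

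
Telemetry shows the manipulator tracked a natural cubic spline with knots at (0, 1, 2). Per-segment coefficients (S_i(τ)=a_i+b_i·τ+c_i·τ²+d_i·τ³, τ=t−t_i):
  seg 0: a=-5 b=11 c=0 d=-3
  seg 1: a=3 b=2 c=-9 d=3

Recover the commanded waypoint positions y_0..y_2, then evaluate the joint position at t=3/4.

y_0=-5 y_1=3 y_2=-1
S(3/4) = 127/64

y_0 = S_0(0) = a_0 = -5
y_1 = S_1(0) = a_1 = 3
y_2 = S_1(1) = -1
t_q=3/4 is in segment 0 (τ=3/4); S_0(τ)=127/64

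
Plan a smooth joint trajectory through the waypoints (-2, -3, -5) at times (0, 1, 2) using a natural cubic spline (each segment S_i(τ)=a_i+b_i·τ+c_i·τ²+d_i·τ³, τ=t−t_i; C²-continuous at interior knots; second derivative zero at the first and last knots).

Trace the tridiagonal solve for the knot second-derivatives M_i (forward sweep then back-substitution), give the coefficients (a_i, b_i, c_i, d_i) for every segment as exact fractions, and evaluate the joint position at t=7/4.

  seg 0: a=-2 b=-3/4 c=0 d=-1/4
  seg 1: a=-3 b=-3/2 c=-3/4 d=1/4
S(7/4) = -1137/256

Δ: Δ0=-1, Δ1=-2
row 1: diag=4, rhs=-6; c'=1/4, d'=-3/2
back: M1=-3/2
M: M0=0, M1=-3/2, M2=0
seg 0: a=-2, c=M0/2=0, d=(M1−M0)/(6·1)=-1/4, b=Δ0−h0·(2M0+M1)/6=-3/4
seg 1: a=-3, c=M1/2=-3/4, d=(M2−M1)/(6·1)=1/4, b=Δ1−h1·(2M1+M2)/6=-3/2
t_q=7/4 → seg 1, τ=3/4; S=-3+-3/2·τ+-3/4·τ²+1/4·τ³=-1137/256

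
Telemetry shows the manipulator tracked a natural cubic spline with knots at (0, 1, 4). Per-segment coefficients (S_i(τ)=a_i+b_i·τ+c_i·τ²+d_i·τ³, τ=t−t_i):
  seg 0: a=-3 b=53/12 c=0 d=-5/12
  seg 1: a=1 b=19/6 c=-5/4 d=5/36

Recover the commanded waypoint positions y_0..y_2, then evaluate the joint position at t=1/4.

y_0=-3 y_1=1 y_2=3
S(1/4) = -487/256

y_0 = S_0(0) = a_0 = -3
y_1 = S_1(0) = a_1 = 1
y_2 = S_1(3) = 3
t_q=1/4 is in segment 0 (τ=1/4); S_0(τ)=-487/256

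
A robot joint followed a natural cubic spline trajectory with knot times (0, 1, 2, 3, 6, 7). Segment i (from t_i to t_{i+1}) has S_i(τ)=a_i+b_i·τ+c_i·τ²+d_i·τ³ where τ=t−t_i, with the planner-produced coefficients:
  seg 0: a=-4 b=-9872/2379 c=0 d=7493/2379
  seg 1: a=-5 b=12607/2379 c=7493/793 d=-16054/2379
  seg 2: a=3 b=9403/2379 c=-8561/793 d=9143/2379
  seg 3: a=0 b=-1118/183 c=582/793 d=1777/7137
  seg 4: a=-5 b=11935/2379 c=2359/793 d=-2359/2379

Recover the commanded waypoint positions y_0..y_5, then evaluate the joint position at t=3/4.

y_0=-4 y_1=-5 y_2=3 y_3=0 y_4=-5 y_5=2
S(3/4) = -293523/50752

y_0 = S_0(0) = a_0 = -4
y_1 = S_1(0) = a_1 = -5
y_2 = S_2(0) = a_2 = 3
y_3 = S_3(0) = a_3 = 0
y_4 = S_4(0) = a_4 = -5
y_5 = S_4(1) = 2
t_q=3/4 is in segment 0 (τ=3/4); S_0(τ)=-293523/50752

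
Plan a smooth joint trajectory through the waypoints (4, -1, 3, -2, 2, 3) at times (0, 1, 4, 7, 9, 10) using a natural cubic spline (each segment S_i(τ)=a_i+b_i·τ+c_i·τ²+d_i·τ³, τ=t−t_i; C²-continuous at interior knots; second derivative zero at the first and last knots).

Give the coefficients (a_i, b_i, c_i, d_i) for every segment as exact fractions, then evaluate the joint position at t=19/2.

  seg 0: a=4 b=-13417/2220 c=0 d=2317/2220
  seg 1: a=-1 b=-3233/1110 c=2317/740 d=-3809/6660
  seg 2: a=3 b=959/2220 c=-373/185 d=79/180
  seg 3: a=-2 b=41/222 c=1431/740 d=-1139/2220
  seg 4: a=2 b=1957/1110 c=-847/740 d=847/2220
S(19/2) = 15647/5920

Δ: Δ0=-5, Δ1=4/3, Δ2=-5/3, Δ3=2, Δ4=1
row 1: diag=8, rhs=38; c'=3/8, d'=19/4
row 2: denom=12−3·3/8=87/8; d'=(-18−3·19/4)/(87/8)=-86/29
row 3: denom=10−3·8/29=266/29; d'=(22−3·-86/29)/(266/29)=64/19
row 4: denom=6−2·29/133=740/133; d'=(-6−2·64/19)/(740/133)=-847/370
back: M4=-847/370
back: M3=64/19−29/133·-847/370=1431/370
back: M2=-86/29−8/29·1431/370=-746/185
back: M1=19/4−3/8·-746/185=2317/370
M: M0=0, M1=2317/370, M2=-746/185, M3=1431/370, M4=-847/370, M5=0
seg 0: a=4, c=M0/2=0, d=(M1−M0)/(6·1)=2317/2220, b=Δ0−h0·(2M0+M1)/6=-13417/2220
seg 1: a=-1, c=M1/2=2317/740, d=(M2−M1)/(6·3)=-3809/6660, b=Δ1−h1·(2M1+M2)/6=-3233/1110
seg 2: a=3, c=M2/2=-373/185, d=(M3−M2)/(6·3)=79/180, b=Δ2−h2·(2M2+M3)/6=959/2220
seg 3: a=-2, c=M3/2=1431/740, d=(M4−M3)/(6·2)=-1139/2220, b=Δ3−h3·(2M3+M4)/6=41/222
seg 4: a=2, c=M4/2=-847/740, d=(M5−M4)/(6·1)=847/2220, b=Δ4−h4·(2M4+M5)/6=1957/1110
t_q=19/2 → seg 4, τ=1/2; S=2+1957/1110·τ+-847/740·τ²+847/2220·τ³=15647/5920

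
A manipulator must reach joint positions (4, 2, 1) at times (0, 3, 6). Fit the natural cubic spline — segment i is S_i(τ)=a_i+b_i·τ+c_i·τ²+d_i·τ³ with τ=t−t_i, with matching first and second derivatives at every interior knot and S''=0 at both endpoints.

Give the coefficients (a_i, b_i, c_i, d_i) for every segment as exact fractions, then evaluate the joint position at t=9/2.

  seg 0: a=4 b=-3/4 c=0 d=1/108
  seg 1: a=2 b=-1/2 c=1/12 d=-1/108
S(9/2) = 45/32

Δ: Δ0=-2/3, Δ1=-1/3
row 1: diag=12, rhs=2; c'=1/4, d'=1/6
back: M1=1/6
M: M0=0, M1=1/6, M2=0
seg 0: a=4, c=M0/2=0, d=(M1−M0)/(6·3)=1/108, b=Δ0−h0·(2M0+M1)/6=-3/4
seg 1: a=2, c=M1/2=1/12, d=(M2−M1)/(6·3)=-1/108, b=Δ1−h1·(2M1+M2)/6=-1/2
t_q=9/2 → seg 1, τ=3/2; S=2+-1/2·τ+1/12·τ²+-1/108·τ³=45/32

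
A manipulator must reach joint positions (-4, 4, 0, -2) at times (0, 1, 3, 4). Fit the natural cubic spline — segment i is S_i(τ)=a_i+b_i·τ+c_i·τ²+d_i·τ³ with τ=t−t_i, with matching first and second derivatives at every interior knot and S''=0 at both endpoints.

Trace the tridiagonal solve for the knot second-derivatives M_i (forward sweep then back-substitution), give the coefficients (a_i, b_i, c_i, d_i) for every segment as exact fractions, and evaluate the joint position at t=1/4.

  seg 0: a=-4 b=79/8 c=0 d=-15/8
  seg 1: a=4 b=17/4 c=-45/8 d=5/4
  seg 2: a=0 b=-13/4 c=15/8 d=-5/8
S(1/4) = -799/512

Δ: Δ0=8, Δ1=-2, Δ2=-2
row 1: diag=6, rhs=-60; c'=1/3, d'=-10
row 2: denom=6−2·1/3=16/3; d'=(0−2·-10)/(16/3)=15/4
back: M2=15/4
back: M1=-10−1/3·15/4=-45/4
M: M0=0, M1=-45/4, M2=15/4, M3=0
seg 0: a=-4, c=M0/2=0, d=(M1−M0)/(6·1)=-15/8, b=Δ0−h0·(2M0+M1)/6=79/8
seg 1: a=4, c=M1/2=-45/8, d=(M2−M1)/(6·2)=5/4, b=Δ1−h1·(2M1+M2)/6=17/4
seg 2: a=0, c=M2/2=15/8, d=(M3−M2)/(6·1)=-5/8, b=Δ2−h2·(2M2+M3)/6=-13/4
t_q=1/4 → seg 0, τ=1/4; S=-4+79/8·τ+0·τ²+-15/8·τ³=-799/512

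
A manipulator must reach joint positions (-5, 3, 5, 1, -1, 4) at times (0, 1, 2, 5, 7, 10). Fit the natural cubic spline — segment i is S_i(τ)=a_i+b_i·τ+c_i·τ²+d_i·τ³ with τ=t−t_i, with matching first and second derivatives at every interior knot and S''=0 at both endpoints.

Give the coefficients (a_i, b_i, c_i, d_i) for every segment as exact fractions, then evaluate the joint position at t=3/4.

Δ: Δ0=8, Δ1=2, Δ2=-4/3, Δ3=-1, Δ4=5/3
row 1: diag=4, rhs=-36; c'=1/4, d'=-9
row 2: denom=8−1·1/4=31/4; d'=(-20−1·-9)/(31/4)=-44/31
row 3: denom=10−3·12/31=274/31; d'=(2−3·-44/31)/(274/31)=97/137
row 4: denom=10−2·31/137=1308/137; d'=(16−2·97/137)/(1308/137)=333/218
back: M4=333/218
back: M3=97/137−31/137·333/218=79/218
back: M2=-44/31−12/31·79/218=-170/109
back: M1=-9−1/4·-170/109=-1877/218
M: M0=0, M1=-1877/218, M2=-170/109, M3=79/218, M4=333/218, M5=0
seg 0: a=-5, c=M0/2=0, d=(M1−M0)/(6·1)=-1877/1308, b=Δ0−h0·(2M0+M1)/6=12341/1308
seg 1: a=3, c=M1/2=-1877/436, d=(M2−M1)/(6·1)=1537/1308, b=Δ1−h1·(2M1+M2)/6=3355/654
seg 2: a=5, c=M2/2=-85/109, d=(M3−M2)/(6·3)=419/3924, b=Δ2−h2·(2M2+M3)/6=59/1308
seg 3: a=1, c=M3/2=79/436, d=(M4−M3)/(6·2)=127/1308, b=Δ3−h3·(2M3+M4)/6=-1145/654
seg 4: a=-1, c=M4/2=333/436, d=(M5−M4)/(6·3)=-37/436, b=Δ4−h4·(2M4+M5)/6=91/654
t_q=3/4 → seg 0, τ=3/4; S=-5+12341/1308·τ+0·τ²+-1877/1308·τ³=41043/27904

  seg 0: a=-5 b=12341/1308 c=0 d=-1877/1308
  seg 1: a=3 b=3355/654 c=-1877/436 d=1537/1308
  seg 2: a=5 b=59/1308 c=-85/109 d=419/3924
  seg 3: a=1 b=-1145/654 c=79/436 d=127/1308
  seg 4: a=-1 b=91/654 c=333/436 d=-37/436
S(3/4) = 41043/27904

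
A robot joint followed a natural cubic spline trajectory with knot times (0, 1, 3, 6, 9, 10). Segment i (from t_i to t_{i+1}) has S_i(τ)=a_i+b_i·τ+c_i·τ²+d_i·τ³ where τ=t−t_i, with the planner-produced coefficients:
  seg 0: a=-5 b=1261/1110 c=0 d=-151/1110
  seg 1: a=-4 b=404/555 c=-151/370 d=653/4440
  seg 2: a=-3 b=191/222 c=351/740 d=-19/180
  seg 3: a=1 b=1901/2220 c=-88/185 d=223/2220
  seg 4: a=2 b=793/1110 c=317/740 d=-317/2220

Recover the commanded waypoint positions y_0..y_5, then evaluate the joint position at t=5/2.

y_0=-5 y_1=-4 y_2=-3 y_3=1 y_4=2 y_5=3
S(5/2) = -39427/11840

y_0 = S_0(0) = a_0 = -5
y_1 = S_1(0) = a_1 = -4
y_2 = S_2(0) = a_2 = -3
y_3 = S_3(0) = a_3 = 1
y_4 = S_4(0) = a_4 = 2
y_5 = S_4(1) = 3
t_q=5/2 is in segment 1 (τ=3/2); S_1(τ)=-39427/11840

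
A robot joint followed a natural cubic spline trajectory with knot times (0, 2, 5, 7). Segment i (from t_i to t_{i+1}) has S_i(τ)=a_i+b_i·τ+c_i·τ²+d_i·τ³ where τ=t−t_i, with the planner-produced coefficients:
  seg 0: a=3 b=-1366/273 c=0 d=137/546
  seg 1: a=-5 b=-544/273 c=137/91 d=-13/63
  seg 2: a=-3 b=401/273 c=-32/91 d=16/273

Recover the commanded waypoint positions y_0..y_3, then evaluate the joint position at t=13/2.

y_0=3 y_1=-5 y_2=-3 y_3=-1
S(13/2) = -253/182

y_0 = S_0(0) = a_0 = 3
y_1 = S_1(0) = a_1 = -5
y_2 = S_2(0) = a_2 = -3
y_3 = S_2(2) = -1
t_q=13/2 is in segment 2 (τ=3/2); S_2(τ)=-253/182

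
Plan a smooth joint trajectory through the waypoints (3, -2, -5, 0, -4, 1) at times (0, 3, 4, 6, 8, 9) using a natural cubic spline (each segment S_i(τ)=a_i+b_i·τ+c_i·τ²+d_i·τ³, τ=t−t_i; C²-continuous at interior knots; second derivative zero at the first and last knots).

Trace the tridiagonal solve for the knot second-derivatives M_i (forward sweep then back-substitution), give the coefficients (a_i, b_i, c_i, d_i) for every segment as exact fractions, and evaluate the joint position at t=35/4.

  seg 0: a=3 b=-128/201 c=0 d=-23/201
  seg 1: a=-2 b=-749/201 c=-69/67 d=353/201
  seg 2: a=-5 b=-104/201 c=284/67 d=-2195/1608
  seg 3: a=0 b=23/402 c=-1059/268 d=1175/804
  seg 4: a=-4 b=719/402 c=1291/268 d=-1291/804
S(35/4) = -10743/17152

Δ: Δ0=-5/3, Δ1=-3, Δ2=5/2, Δ3=-2, Δ4=5
row 1: diag=8, rhs=-8; c'=1/8, d'=-1
row 2: denom=6−1·1/8=47/8; d'=(33−1·-1)/(47/8)=272/47
row 3: denom=8−2·16/47=344/47; d'=(-27−2·272/47)/(344/47)=-1813/344
row 4: denom=6−2·47/172=469/86; d'=(42−2·-1813/344)/(469/86)=1291/134
back: M4=1291/134
back: M3=-1813/344−47/172·1291/134=-1059/134
back: M2=272/47−16/47·-1059/134=568/67
back: M1=-1−1/8·568/67=-138/67
M: M0=0, M1=-138/67, M2=568/67, M3=-1059/134, M4=1291/134, M5=0
seg 0: a=3, c=M0/2=0, d=(M1−M0)/(6·3)=-23/201, b=Δ0−h0·(2M0+M1)/6=-128/201
seg 1: a=-2, c=M1/2=-69/67, d=(M2−M1)/(6·1)=353/201, b=Δ1−h1·(2M1+M2)/6=-749/201
seg 2: a=-5, c=M2/2=284/67, d=(M3−M2)/(6·2)=-2195/1608, b=Δ2−h2·(2M2+M3)/6=-104/201
seg 3: a=0, c=M3/2=-1059/268, d=(M4−M3)/(6·2)=1175/804, b=Δ3−h3·(2M3+M4)/6=23/402
seg 4: a=-4, c=M4/2=1291/268, d=(M5−M4)/(6·1)=-1291/804, b=Δ4−h4·(2M4+M5)/6=719/402
t_q=35/4 → seg 4, τ=3/4; S=-4+719/402·τ+1291/268·τ²+-1291/804·τ³=-10743/17152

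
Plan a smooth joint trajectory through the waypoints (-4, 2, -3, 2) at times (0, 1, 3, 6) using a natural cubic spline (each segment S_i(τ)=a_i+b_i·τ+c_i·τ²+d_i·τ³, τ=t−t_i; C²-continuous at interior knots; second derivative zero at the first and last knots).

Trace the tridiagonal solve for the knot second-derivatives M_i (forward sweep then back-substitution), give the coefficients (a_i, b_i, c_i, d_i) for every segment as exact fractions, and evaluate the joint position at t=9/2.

  seg 0: a=-4 b=23/3 c=0 d=-5/3
  seg 1: a=2 b=8/3 c=-5 d=29/24
  seg 2: a=-3 b=-17/6 c=9/4 d=-1/4
S(9/2) = -97/32

Δ: Δ0=6, Δ1=-5/2, Δ2=5/3
row 1: diag=6, rhs=-51; c'=1/3, d'=-17/2
row 2: denom=10−2·1/3=28/3; d'=(25−2·-17/2)/(28/3)=9/2
back: M2=9/2
back: M1=-17/2−1/3·9/2=-10
M: M0=0, M1=-10, M2=9/2, M3=0
seg 0: a=-4, c=M0/2=0, d=(M1−M0)/(6·1)=-5/3, b=Δ0−h0·(2M0+M1)/6=23/3
seg 1: a=2, c=M1/2=-5, d=(M2−M1)/(6·2)=29/24, b=Δ1−h1·(2M1+M2)/6=8/3
seg 2: a=-3, c=M2/2=9/4, d=(M3−M2)/(6·3)=-1/4, b=Δ2−h2·(2M2+M3)/6=-17/6
t_q=9/2 → seg 2, τ=3/2; S=-3+-17/6·τ+9/4·τ²+-1/4·τ³=-97/32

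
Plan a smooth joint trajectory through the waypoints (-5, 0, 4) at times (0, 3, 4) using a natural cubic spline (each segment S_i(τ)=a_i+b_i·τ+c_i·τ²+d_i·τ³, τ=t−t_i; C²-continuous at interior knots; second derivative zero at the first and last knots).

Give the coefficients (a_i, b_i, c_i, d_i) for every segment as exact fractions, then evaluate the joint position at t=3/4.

  seg 0: a=-5 b=19/24 c=0 d=7/72
  seg 1: a=0 b=41/12 c=7/8 d=-7/24
S(3/4) = -2235/512

Δ: Δ0=5/3, Δ1=4
row 1: diag=8, rhs=14; c'=1/8, d'=7/4
back: M1=7/4
M: M0=0, M1=7/4, M2=0
seg 0: a=-5, c=M0/2=0, d=(M1−M0)/(6·3)=7/72, b=Δ0−h0·(2M0+M1)/6=19/24
seg 1: a=0, c=M1/2=7/8, d=(M2−M1)/(6·1)=-7/24, b=Δ1−h1·(2M1+M2)/6=41/12
t_q=3/4 → seg 0, τ=3/4; S=-5+19/24·τ+0·τ²+7/72·τ³=-2235/512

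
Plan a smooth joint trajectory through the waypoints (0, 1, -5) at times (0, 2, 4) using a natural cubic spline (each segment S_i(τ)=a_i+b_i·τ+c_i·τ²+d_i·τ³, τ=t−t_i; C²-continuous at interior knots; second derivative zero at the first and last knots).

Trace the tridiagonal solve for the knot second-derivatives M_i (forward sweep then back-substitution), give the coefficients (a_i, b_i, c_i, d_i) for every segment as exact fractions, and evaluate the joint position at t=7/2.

Δ: Δ0=1/2, Δ1=-3
row 1: diag=8, rhs=-21; c'=1/4, d'=-21/8
back: M1=-21/8
M: M0=0, M1=-21/8, M2=0
seg 0: a=0, c=M0/2=0, d=(M1−M0)/(6·2)=-7/32, b=Δ0−h0·(2M0+M1)/6=11/8
seg 1: a=1, c=M1/2=-21/16, d=(M2−M1)/(6·2)=7/32, b=Δ1−h1·(2M1+M2)/6=-5/4
t_q=7/2 → seg 1, τ=3/2; S=1+-5/4·τ+-21/16·τ²+7/32·τ³=-791/256

  seg 0: a=0 b=11/8 c=0 d=-7/32
  seg 1: a=1 b=-5/4 c=-21/16 d=7/32
S(7/2) = -791/256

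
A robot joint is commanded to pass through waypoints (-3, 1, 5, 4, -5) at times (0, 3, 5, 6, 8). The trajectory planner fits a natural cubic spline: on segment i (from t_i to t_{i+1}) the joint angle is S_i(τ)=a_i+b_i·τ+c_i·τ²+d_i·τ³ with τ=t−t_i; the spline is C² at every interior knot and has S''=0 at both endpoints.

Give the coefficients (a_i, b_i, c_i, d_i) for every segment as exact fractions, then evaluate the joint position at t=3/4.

  seg 0: a=-3 b=833/978 c=0 d=157/2934
  seg 1: a=1 b=1123/489 c=157/326 d=-154/489
  seg 2: a=5 b=217/489 c=-459/326 d=-35/978
  seg 3: a=4 b=-2425/978 c=-247/163 d=247/978
S(3/4) = -48793/20864

Δ: Δ0=4/3, Δ1=2, Δ2=-1, Δ3=-9/2
row 1: diag=10, rhs=4; c'=1/5, d'=2/5
row 2: denom=6−2·1/5=28/5; d'=(-18−2·2/5)/(28/5)=-47/14
row 3: denom=6−1·5/28=163/28; d'=(-21−1·-47/14)/(163/28)=-494/163
back: M3=-494/163
back: M2=-47/14−5/28·-494/163=-459/163
back: M1=2/5−1/5·-459/163=157/163
M: M0=0, M1=157/163, M2=-459/163, M3=-494/163, M4=0
seg 0: a=-3, c=M0/2=0, d=(M1−M0)/(6·3)=157/2934, b=Δ0−h0·(2M0+M1)/6=833/978
seg 1: a=1, c=M1/2=157/326, d=(M2−M1)/(6·2)=-154/489, b=Δ1−h1·(2M1+M2)/6=1123/489
seg 2: a=5, c=M2/2=-459/326, d=(M3−M2)/(6·1)=-35/978, b=Δ2−h2·(2M2+M3)/6=217/489
seg 3: a=4, c=M3/2=-247/163, d=(M4−M3)/(6·2)=247/978, b=Δ3−h3·(2M3+M4)/6=-2425/978
t_q=3/4 → seg 0, τ=3/4; S=-3+833/978·τ+0·τ²+157/2934·τ³=-48793/20864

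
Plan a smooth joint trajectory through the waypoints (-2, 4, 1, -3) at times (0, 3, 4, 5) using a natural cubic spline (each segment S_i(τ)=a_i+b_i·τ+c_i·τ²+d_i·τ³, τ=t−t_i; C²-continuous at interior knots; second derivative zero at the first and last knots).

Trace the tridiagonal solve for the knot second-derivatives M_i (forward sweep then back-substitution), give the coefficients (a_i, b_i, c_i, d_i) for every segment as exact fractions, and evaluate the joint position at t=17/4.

  seg 0: a=-2 b=119/31 c=0 d=-19/93
  seg 1: a=4 b=-52/31 c=-57/31 d=16/31
  seg 2: a=1 b=-118/31 c=-9/31 d=3/31
S(17/4) = 63/1984

Δ: Δ0=2, Δ1=-3, Δ2=-4
row 1: diag=8, rhs=-30; c'=1/8, d'=-15/4
row 2: denom=4−1·1/8=31/8; d'=(-6−1·-15/4)/(31/8)=-18/31
back: M2=-18/31
back: M1=-15/4−1/8·-18/31=-114/31
M: M0=0, M1=-114/31, M2=-18/31, M3=0
seg 0: a=-2, c=M0/2=0, d=(M1−M0)/(6·3)=-19/93, b=Δ0−h0·(2M0+M1)/6=119/31
seg 1: a=4, c=M1/2=-57/31, d=(M2−M1)/(6·1)=16/31, b=Δ1−h1·(2M1+M2)/6=-52/31
seg 2: a=1, c=M2/2=-9/31, d=(M3−M2)/(6·1)=3/31, b=Δ2−h2·(2M2+M3)/6=-118/31
t_q=17/4 → seg 2, τ=1/4; S=1+-118/31·τ+-9/31·τ²+3/31·τ³=63/1984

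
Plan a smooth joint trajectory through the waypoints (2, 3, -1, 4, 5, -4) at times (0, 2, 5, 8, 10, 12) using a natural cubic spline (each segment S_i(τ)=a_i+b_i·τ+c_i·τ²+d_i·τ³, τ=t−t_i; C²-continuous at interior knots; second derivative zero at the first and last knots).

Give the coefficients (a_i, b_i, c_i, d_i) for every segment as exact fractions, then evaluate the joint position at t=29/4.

Δ: Δ0=1/2, Δ1=-4/3, Δ2=5/3, Δ3=1/2, Δ4=-9/2
row 1: diag=10, rhs=-11; c'=3/10, d'=-11/10
row 2: denom=12−3·3/10=111/10; d'=(18−3·-11/10)/(111/10)=71/37
row 3: denom=10−3·10/37=340/37; d'=(-7−3·71/37)/(340/37)=-118/85
row 4: denom=8−2·37/170=643/85; d'=(-30−2·-118/85)/(643/85)=-2314/643
back: M4=-2314/643
back: M3=-118/85−37/170·-2314/643=-389/643
back: M2=71/37−10/37·-389/643=1339/643
back: M1=-11/10−3/10·1339/643=-1109/643
M: M0=0, M1=-1109/643, M2=1339/643, M3=-389/643, M4=-2314/643, M5=0
seg 0: a=2, c=M0/2=0, d=(M1−M0)/(6·2)=-1109/7716, b=Δ0−h0·(2M0+M1)/6=4147/3858
seg 1: a=3, c=M1/2=-1109/1286, d=(M2−M1)/(6·3)=136/643, b=Δ1−h1·(2M1+M2)/6=-2507/3858
seg 2: a=-1, c=M2/2=1339/1286, d=(M3−M2)/(6·3)=-96/643, b=Δ2−h2·(2M2+M3)/6=-437/3858
seg 3: a=4, c=M3/2=-389/1286, d=(M4−M3)/(6·2)=-1925/7716, b=Δ3−h3·(2M3+M4)/6=8113/3858
seg 4: a=5, c=M4/2=-1157/643, d=(M5−M4)/(6·2)=1157/3858, b=Δ4−h4·(2M4+M5)/6=-8105/3858
t_q=29/4 → seg 2, τ=9/4; S=-1+-437/3858·τ+1339/1286·τ²+-96/643·τ³=47647/20576

  seg 0: a=2 b=4147/3858 c=0 d=-1109/7716
  seg 1: a=3 b=-2507/3858 c=-1109/1286 d=136/643
  seg 2: a=-1 b=-437/3858 c=1339/1286 d=-96/643
  seg 3: a=4 b=8113/3858 c=-389/1286 d=-1925/7716
  seg 4: a=5 b=-8105/3858 c=-1157/643 d=1157/3858
S(29/4) = 47647/20576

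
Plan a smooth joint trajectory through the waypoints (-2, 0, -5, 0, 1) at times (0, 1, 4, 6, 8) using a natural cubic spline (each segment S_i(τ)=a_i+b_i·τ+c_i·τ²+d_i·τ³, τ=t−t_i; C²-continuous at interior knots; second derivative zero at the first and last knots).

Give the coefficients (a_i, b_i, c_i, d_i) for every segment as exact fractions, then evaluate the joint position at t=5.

Δ: Δ0=2, Δ1=-5/3, Δ2=5/2, Δ3=1/2
row 1: diag=8, rhs=-22; c'=3/8, d'=-11/4
row 2: denom=10−3·3/8=71/8; d'=(25−3·-11/4)/(71/8)=266/71
row 3: denom=8−2·16/71=536/71; d'=(-12−2·266/71)/(536/71)=-173/67
back: M3=-173/67
back: M2=266/71−16/71·-173/67=290/67
back: M1=-11/4−3/8·290/67=-293/67
M: M0=0, M1=-293/67, M2=290/67, M3=-173/67, M4=0
seg 0: a=-2, c=M0/2=0, d=(M1−M0)/(6·1)=-293/402, b=Δ0−h0·(2M0+M1)/6=1097/402
seg 1: a=0, c=M1/2=-293/134, d=(M2−M1)/(6·3)=583/1206, b=Δ1−h1·(2M1+M2)/6=109/201
seg 2: a=-5, c=M2/2=145/67, d=(M3−M2)/(6·2)=-463/804, b=Δ2−h2·(2M2+M3)/6=191/402
seg 3: a=0, c=M3/2=-173/134, d=(M4−M3)/(6·2)=173/804, b=Δ3−h3·(2M3+M4)/6=893/402
t_q=5 → seg 2, τ=1; S=-5+191/402·τ+145/67·τ²+-463/804·τ³=-787/268

  seg 0: a=-2 b=1097/402 c=0 d=-293/402
  seg 1: a=0 b=109/201 c=-293/134 d=583/1206
  seg 2: a=-5 b=191/402 c=145/67 d=-463/804
  seg 3: a=0 b=893/402 c=-173/134 d=173/804
S(5) = -787/268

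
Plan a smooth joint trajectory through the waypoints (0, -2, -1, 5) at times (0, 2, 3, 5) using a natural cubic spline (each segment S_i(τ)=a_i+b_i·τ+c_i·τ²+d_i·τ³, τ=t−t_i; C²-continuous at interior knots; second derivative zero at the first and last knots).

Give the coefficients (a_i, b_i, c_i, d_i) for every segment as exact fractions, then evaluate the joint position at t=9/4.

  seg 0: a=0 b=-11/7 c=0 d=1/7
  seg 1: a=-2 b=1/7 c=6/7 d=0
  seg 2: a=-1 b=13/7 c=6/7 d=-1/7
S(9/4) = -107/56

Δ: Δ0=-1, Δ1=1, Δ2=3
row 1: diag=6, rhs=12; c'=1/6, d'=2
row 2: denom=6−1·1/6=35/6; d'=(12−1·2)/(35/6)=12/7
back: M2=12/7
back: M1=2−1/6·12/7=12/7
M: M0=0, M1=12/7, M2=12/7, M3=0
seg 0: a=0, c=M0/2=0, d=(M1−M0)/(6·2)=1/7, b=Δ0−h0·(2M0+M1)/6=-11/7
seg 1: a=-2, c=M1/2=6/7, d=(M2−M1)/(6·1)=0, b=Δ1−h1·(2M1+M2)/6=1/7
seg 2: a=-1, c=M2/2=6/7, d=(M3−M2)/(6·2)=-1/7, b=Δ2−h2·(2M2+M3)/6=13/7
t_q=9/4 → seg 1, τ=1/4; S=-2+1/7·τ+6/7·τ²+0·τ³=-107/56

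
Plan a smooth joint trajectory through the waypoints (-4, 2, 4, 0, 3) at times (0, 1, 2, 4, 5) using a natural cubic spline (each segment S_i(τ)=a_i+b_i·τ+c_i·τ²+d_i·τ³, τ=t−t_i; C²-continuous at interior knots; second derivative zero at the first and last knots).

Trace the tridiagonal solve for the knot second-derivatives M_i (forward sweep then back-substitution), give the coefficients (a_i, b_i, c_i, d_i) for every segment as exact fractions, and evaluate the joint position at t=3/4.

  seg 0: a=-4 b=413/61 c=0 d=-47/61
  seg 1: a=2 b=272/61 c=-141/61 d=-9/61
  seg 2: a=4 b=-37/61 c=-168/61 d=251/244
  seg 3: a=0 b=44/61 c=417/122 d=-139/122
S(3/4) = 2939/3904

Δ: Δ0=6, Δ1=2, Δ2=-2, Δ3=3
row 1: diag=4, rhs=-24; c'=1/4, d'=-6
row 2: denom=6−1·1/4=23/4; d'=(-24−1·-6)/(23/4)=-72/23
row 3: denom=6−2·8/23=122/23; d'=(30−2·-72/23)/(122/23)=417/61
back: M3=417/61
back: M2=-72/23−8/23·417/61=-336/61
back: M1=-6−1/4·-336/61=-282/61
M: M0=0, M1=-282/61, M2=-336/61, M3=417/61, M4=0
seg 0: a=-4, c=M0/2=0, d=(M1−M0)/(6·1)=-47/61, b=Δ0−h0·(2M0+M1)/6=413/61
seg 1: a=2, c=M1/2=-141/61, d=(M2−M1)/(6·1)=-9/61, b=Δ1−h1·(2M1+M2)/6=272/61
seg 2: a=4, c=M2/2=-168/61, d=(M3−M2)/(6·2)=251/244, b=Δ2−h2·(2M2+M3)/6=-37/61
seg 3: a=0, c=M3/2=417/122, d=(M4−M3)/(6·1)=-139/122, b=Δ3−h3·(2M3+M4)/6=44/61
t_q=3/4 → seg 0, τ=3/4; S=-4+413/61·τ+0·τ²+-47/61·τ³=2939/3904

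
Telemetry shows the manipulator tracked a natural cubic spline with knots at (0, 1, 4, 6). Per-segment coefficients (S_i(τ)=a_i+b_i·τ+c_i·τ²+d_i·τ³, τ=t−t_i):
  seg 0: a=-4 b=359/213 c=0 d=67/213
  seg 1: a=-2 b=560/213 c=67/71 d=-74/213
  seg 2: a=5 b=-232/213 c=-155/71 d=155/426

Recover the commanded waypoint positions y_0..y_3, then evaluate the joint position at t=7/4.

y_0=-4 y_1=-2 y_2=5 y_3=-3
S(7/4) = 809/2272

y_0 = S_0(0) = a_0 = -4
y_1 = S_1(0) = a_1 = -2
y_2 = S_2(0) = a_2 = 5
y_3 = S_2(2) = -3
t_q=7/4 is in segment 1 (τ=3/4); S_1(τ)=809/2272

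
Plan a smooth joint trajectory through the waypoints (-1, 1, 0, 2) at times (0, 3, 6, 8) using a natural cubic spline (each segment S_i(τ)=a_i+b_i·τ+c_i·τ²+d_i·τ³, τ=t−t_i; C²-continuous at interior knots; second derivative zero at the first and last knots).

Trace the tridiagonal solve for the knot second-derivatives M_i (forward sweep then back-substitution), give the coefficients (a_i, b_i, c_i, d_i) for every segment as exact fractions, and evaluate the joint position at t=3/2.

Δ: Δ0=2/3, Δ1=-1/3, Δ2=1
row 1: diag=12, rhs=-6; c'=1/4, d'=-1/2
row 2: denom=10−3·1/4=37/4; d'=(8−3·-1/2)/(37/4)=38/37
back: M2=38/37
back: M1=-1/2−1/4·38/37=-28/37
M: M0=0, M1=-28/37, M2=38/37, M3=0
seg 0: a=-1, c=M0/2=0, d=(M1−M0)/(6·3)=-14/333, b=Δ0−h0·(2M0+M1)/6=116/111
seg 1: a=1, c=M1/2=-14/37, d=(M2−M1)/(6·3)=11/111, b=Δ1−h1·(2M1+M2)/6=-10/111
seg 2: a=0, c=M2/2=19/37, d=(M3−M2)/(6·2)=-19/222, b=Δ2−h2·(2M2+M3)/6=35/111
t_q=3/2 → seg 0, τ=3/2; S=-1+116/111·τ+0·τ²+-14/333·τ³=63/148

  seg 0: a=-1 b=116/111 c=0 d=-14/333
  seg 1: a=1 b=-10/111 c=-14/37 d=11/111
  seg 2: a=0 b=35/111 c=19/37 d=-19/222
S(3/2) = 63/148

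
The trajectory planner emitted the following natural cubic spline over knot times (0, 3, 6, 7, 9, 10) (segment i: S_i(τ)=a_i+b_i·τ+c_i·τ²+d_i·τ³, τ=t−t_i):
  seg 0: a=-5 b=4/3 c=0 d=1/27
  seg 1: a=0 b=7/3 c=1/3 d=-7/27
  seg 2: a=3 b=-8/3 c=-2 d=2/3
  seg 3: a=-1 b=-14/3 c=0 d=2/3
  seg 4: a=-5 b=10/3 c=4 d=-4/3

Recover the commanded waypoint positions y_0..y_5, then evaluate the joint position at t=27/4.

y_0 = S_0(0) = a_0 = -5
y_1 = S_1(0) = a_1 = 0
y_2 = S_2(0) = a_2 = 3
y_3 = S_3(0) = a_3 = -1
y_4 = S_4(0) = a_4 = -5
y_5 = S_4(1) = 1
t_q=27/4 is in segment 2 (τ=3/4); S_2(τ)=5/32

y_0=-5 y_1=0 y_2=3 y_3=-1 y_4=-5 y_5=1
S(27/4) = 5/32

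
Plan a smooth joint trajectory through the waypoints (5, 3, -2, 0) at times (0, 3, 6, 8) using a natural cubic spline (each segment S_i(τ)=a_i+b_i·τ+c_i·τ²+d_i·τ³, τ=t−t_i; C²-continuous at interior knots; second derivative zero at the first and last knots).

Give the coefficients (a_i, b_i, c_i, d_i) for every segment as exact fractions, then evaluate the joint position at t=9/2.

  seg 0: a=5 b=-20/111 c=0 d=-2/37
  seg 1: a=3 b=-182/111 c=-18/37 d=53/333
  seg 2: a=-2 b=-29/111 c=35/37 d=-35/222
S(9/2) = -5/296

Δ: Δ0=-2/3, Δ1=-5/3, Δ2=1
row 1: diag=12, rhs=-6; c'=1/4, d'=-1/2
row 2: denom=10−3·1/4=37/4; d'=(16−3·-1/2)/(37/4)=70/37
back: M2=70/37
back: M1=-1/2−1/4·70/37=-36/37
M: M0=0, M1=-36/37, M2=70/37, M3=0
seg 0: a=5, c=M0/2=0, d=(M1−M0)/(6·3)=-2/37, b=Δ0−h0·(2M0+M1)/6=-20/111
seg 1: a=3, c=M1/2=-18/37, d=(M2−M1)/(6·3)=53/333, b=Δ1−h1·(2M1+M2)/6=-182/111
seg 2: a=-2, c=M2/2=35/37, d=(M3−M2)/(6·2)=-35/222, b=Δ2−h2·(2M2+M3)/6=-29/111
t_q=9/2 → seg 1, τ=3/2; S=3+-182/111·τ+-18/37·τ²+53/333·τ³=-5/296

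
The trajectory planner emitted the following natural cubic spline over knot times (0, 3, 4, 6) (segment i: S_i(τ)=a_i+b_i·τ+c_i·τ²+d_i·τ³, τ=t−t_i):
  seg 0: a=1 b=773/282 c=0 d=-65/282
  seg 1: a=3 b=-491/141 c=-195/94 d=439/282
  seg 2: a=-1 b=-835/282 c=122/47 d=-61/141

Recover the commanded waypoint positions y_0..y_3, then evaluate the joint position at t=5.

y_0 = S_0(0) = a_0 = 1
y_1 = S_1(0) = a_1 = 3
y_2 = S_2(0) = a_2 = -1
y_3 = S_2(2) = 0
t_q=5 is in segment 2 (τ=1); S_2(τ)=-169/94

y_0=1 y_1=3 y_2=-1 y_3=0
S(5) = -169/94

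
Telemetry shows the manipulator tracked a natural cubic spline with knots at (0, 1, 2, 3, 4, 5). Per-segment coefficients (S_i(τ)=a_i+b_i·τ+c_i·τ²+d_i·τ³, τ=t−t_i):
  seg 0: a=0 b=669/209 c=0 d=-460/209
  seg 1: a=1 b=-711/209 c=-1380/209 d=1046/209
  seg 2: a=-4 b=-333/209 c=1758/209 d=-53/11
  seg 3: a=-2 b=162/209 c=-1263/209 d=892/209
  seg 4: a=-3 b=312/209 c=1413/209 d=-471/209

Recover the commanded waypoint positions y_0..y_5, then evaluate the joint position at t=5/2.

y_0=0 y_1=1 y_2=-4 y_3=-2 y_4=-3 y_5=3
S(5/2) = -501/152

y_0 = S_0(0) = a_0 = 0
y_1 = S_1(0) = a_1 = 1
y_2 = S_2(0) = a_2 = -4
y_3 = S_3(0) = a_3 = -2
y_4 = S_4(0) = a_4 = -3
y_5 = S_4(1) = 3
t_q=5/2 is in segment 2 (τ=1/2); S_2(τ)=-501/152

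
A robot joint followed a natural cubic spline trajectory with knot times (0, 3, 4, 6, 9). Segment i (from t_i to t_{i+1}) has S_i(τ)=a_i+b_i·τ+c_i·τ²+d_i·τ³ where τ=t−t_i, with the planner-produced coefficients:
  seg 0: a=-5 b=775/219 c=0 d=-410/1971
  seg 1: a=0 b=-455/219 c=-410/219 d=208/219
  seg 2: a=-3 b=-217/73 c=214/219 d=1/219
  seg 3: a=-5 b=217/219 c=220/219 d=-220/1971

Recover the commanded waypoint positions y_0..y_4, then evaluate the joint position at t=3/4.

y_0 = S_0(0) = a_0 = -5
y_1 = S_1(0) = a_1 = 0
y_2 = S_2(0) = a_2 = -3
y_3 = S_3(0) = a_3 = -5
y_4 = S_3(3) = 4
t_q=3/4 is in segment 0 (τ=3/4); S_0(τ)=-5685/2336

y_0=-5 y_1=0 y_2=-3 y_3=-5 y_4=4
S(3/4) = -5685/2336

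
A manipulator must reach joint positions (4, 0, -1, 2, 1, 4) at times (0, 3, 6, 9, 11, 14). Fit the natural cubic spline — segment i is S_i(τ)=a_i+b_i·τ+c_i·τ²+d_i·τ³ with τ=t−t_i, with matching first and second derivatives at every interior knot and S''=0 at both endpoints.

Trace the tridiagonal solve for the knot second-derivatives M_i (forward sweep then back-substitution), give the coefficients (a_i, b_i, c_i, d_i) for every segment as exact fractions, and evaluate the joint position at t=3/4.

  seg 0: a=4 b=-161/110 c=0 d=43/2970
  seg 1: a=0 b=-59/55 c=43/330 d=23/594
  seg 2: a=-1 b=83/110 c=79/165 d=-131/990
  seg 3: a=2 b=3/55 c=-47/66 d=287/1320
  seg 4: a=1 b=-61/330 c=391/660 d=-391/5940
S(3/4) = 4095/1408

Δ: Δ0=-4/3, Δ1=-1/3, Δ2=1, Δ3=-1/2, Δ4=1
row 1: diag=12, rhs=6; c'=1/4, d'=1/2
row 2: denom=12−3·1/4=45/4; d'=(8−3·1/2)/(45/4)=26/45
row 3: denom=10−3·4/15=46/5; d'=(-9−3·26/45)/(46/5)=-7/6
row 4: denom=10−2·5/23=220/23; d'=(9−2·-7/6)/(220/23)=391/330
back: M4=391/330
back: M3=-7/6−5/23·391/330=-47/33
back: M2=26/45−4/15·-47/33=158/165
back: M1=1/2−1/4·158/165=43/165
M: M0=0, M1=43/165, M2=158/165, M3=-47/33, M4=391/330, M5=0
seg 0: a=4, c=M0/2=0, d=(M1−M0)/(6·3)=43/2970, b=Δ0−h0·(2M0+M1)/6=-161/110
seg 1: a=0, c=M1/2=43/330, d=(M2−M1)/(6·3)=23/594, b=Δ1−h1·(2M1+M2)/6=-59/55
seg 2: a=-1, c=M2/2=79/165, d=(M3−M2)/(6·3)=-131/990, b=Δ2−h2·(2M2+M3)/6=83/110
seg 3: a=2, c=M3/2=-47/66, d=(M4−M3)/(6·2)=287/1320, b=Δ3−h3·(2M3+M4)/6=3/55
seg 4: a=1, c=M4/2=391/660, d=(M5−M4)/(6·3)=-391/5940, b=Δ4−h4·(2M4+M5)/6=-61/330
t_q=3/4 → seg 0, τ=3/4; S=4+-161/110·τ+0·τ²+43/2970·τ³=4095/1408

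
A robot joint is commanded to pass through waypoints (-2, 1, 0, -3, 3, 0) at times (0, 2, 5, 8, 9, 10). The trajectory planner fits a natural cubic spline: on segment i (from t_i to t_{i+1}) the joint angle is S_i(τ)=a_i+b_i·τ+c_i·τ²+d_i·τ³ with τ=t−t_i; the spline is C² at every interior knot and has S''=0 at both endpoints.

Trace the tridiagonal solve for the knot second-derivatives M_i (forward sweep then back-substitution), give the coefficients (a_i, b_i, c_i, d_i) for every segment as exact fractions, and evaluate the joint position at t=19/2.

  seg 0: a=-2 b=779/474 c=0 d=-17/474
  seg 1: a=1 b=575/474 c=-17/79 d=-427/4266
  seg 2: a=0 b=-659/237 c=-529/474 d=2431/4266
  seg 3: a=-3 b=2801/474 c=317/79 d=-1859/474
  seg 4: a=3 b=514/237 c=-1225/158 d=1225/474
S(19/2) = 3121/1264

Δ: Δ0=3/2, Δ1=-1/3, Δ2=-1, Δ3=6, Δ4=-3
row 1: diag=10, rhs=-11; c'=3/10, d'=-11/10
row 2: denom=12−3·3/10=111/10; d'=(-4−3·-11/10)/(111/10)=-7/111
row 3: denom=8−3·10/37=266/37; d'=(42−3·-7/111)/(266/37)=223/38
row 4: denom=4−1·37/266=1027/266; d'=(-54−1·223/38)/(1027/266)=-1225/79
back: M4=-1225/79
back: M3=223/38−37/266·-1225/79=634/79
back: M2=-7/111−10/37·634/79=-529/237
back: M1=-11/10−3/10·-529/237=-34/79
M: M0=0, M1=-34/79, M2=-529/237, M3=634/79, M4=-1225/79, M5=0
seg 0: a=-2, c=M0/2=0, d=(M1−M0)/(6·2)=-17/474, b=Δ0−h0·(2M0+M1)/6=779/474
seg 1: a=1, c=M1/2=-17/79, d=(M2−M1)/(6·3)=-427/4266, b=Δ1−h1·(2M1+M2)/6=575/474
seg 2: a=0, c=M2/2=-529/474, d=(M3−M2)/(6·3)=2431/4266, b=Δ2−h2·(2M2+M3)/6=-659/237
seg 3: a=-3, c=M3/2=317/79, d=(M4−M3)/(6·1)=-1859/474, b=Δ3−h3·(2M3+M4)/6=2801/474
seg 4: a=3, c=M4/2=-1225/158, d=(M5−M4)/(6·1)=1225/474, b=Δ4−h4·(2M4+M5)/6=514/237
t_q=19/2 → seg 4, τ=1/2; S=3+514/237·τ+-1225/158·τ²+1225/474·τ³=3121/1264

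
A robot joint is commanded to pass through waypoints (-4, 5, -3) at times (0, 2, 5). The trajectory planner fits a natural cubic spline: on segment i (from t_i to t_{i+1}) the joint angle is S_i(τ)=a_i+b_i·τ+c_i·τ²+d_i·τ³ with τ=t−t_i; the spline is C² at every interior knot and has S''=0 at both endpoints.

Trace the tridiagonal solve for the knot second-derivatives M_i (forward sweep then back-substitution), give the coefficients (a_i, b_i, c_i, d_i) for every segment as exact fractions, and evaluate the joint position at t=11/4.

  seg 0: a=-4 b=89/15 c=0 d=-43/120
  seg 1: a=5 b=49/30 c=-43/20 d=43/180
S(11/4) = 6549/1280

Δ: Δ0=9/2, Δ1=-8/3
row 1: diag=10, rhs=-43; c'=3/10, d'=-43/10
back: M1=-43/10
M: M0=0, M1=-43/10, M2=0
seg 0: a=-4, c=M0/2=0, d=(M1−M0)/(6·2)=-43/120, b=Δ0−h0·(2M0+M1)/6=89/15
seg 1: a=5, c=M1/2=-43/20, d=(M2−M1)/(6·3)=43/180, b=Δ1−h1·(2M1+M2)/6=49/30
t_q=11/4 → seg 1, τ=3/4; S=5+49/30·τ+-43/20·τ²+43/180·τ³=6549/1280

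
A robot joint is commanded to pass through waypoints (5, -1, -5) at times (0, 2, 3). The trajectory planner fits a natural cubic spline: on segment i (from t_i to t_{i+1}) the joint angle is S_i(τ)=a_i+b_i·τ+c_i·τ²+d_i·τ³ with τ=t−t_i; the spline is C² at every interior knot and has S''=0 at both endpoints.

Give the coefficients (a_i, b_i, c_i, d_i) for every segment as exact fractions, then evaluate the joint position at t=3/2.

Δ: Δ0=-3, Δ1=-4
row 1: diag=6, rhs=-6; c'=1/6, d'=-1
back: M1=-1
M: M0=0, M1=-1, M2=0
seg 0: a=5, c=M0/2=0, d=(M1−M0)/(6·2)=-1/12, b=Δ0−h0·(2M0+M1)/6=-8/3
seg 1: a=-1, c=M1/2=-1/2, d=(M2−M1)/(6·1)=1/6, b=Δ1−h1·(2M1+M2)/6=-11/3
t_q=3/2 → seg 0, τ=3/2; S=5+-8/3·τ+0·τ²+-1/12·τ³=23/32

  seg 0: a=5 b=-8/3 c=0 d=-1/12
  seg 1: a=-1 b=-11/3 c=-1/2 d=1/6
S(3/2) = 23/32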